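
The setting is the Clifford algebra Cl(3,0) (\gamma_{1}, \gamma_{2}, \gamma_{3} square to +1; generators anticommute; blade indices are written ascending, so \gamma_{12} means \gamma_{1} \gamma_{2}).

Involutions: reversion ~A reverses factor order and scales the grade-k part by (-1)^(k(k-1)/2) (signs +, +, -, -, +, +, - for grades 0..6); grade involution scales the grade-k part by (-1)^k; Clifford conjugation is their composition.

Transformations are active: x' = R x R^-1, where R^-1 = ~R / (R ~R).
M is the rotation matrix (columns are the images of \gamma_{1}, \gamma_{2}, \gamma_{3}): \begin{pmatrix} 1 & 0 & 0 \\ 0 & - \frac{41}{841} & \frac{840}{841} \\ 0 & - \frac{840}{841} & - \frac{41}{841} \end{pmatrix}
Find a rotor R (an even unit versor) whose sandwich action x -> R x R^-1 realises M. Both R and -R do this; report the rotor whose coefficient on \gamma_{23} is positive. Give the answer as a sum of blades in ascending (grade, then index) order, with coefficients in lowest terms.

Method: write R = a + b12*\gamma_{12} + b13*\gamma_{13} + b23*\gamma_{23} with a^2 + b12^2 + b13^2 + b23^2 = 1 (so R^-1 = ~R). Expanding the columns R e_j ~R gives tr M = 4a^2 - 1 and, from the antisymmetric part, M21 - M12 = -4a*b12, M13 - M31 = 4a*b13, M32 - M23 = -4a*b23.
Here tr M = \frac{759}{841}, so a^2 = (1 + tr M)/4 = \frac{400}{841} and a = ±\frac{20}{29}. Taking a = \frac{20}{29}: M21 - M12 = 0, M13 - M31 = 0, M32 - M23 = -\frac{1680}{841}, giving b12 = 0, b13 = 0, b23 = \frac{21}{29}, i.e. R = \frac{20}{29} + \frac{21}{29} \gamma_{23}.
Its \gamma_{23} coefficient is already positive.
Answer: \frac{20}{29} + \frac{21}{29} \gamma_{23}. Note: both R and -R realise this M (trace \frac{759}{841}); the covering map identifies them, and the \gamma_{23}-coefficient sign is the tie-breaker.


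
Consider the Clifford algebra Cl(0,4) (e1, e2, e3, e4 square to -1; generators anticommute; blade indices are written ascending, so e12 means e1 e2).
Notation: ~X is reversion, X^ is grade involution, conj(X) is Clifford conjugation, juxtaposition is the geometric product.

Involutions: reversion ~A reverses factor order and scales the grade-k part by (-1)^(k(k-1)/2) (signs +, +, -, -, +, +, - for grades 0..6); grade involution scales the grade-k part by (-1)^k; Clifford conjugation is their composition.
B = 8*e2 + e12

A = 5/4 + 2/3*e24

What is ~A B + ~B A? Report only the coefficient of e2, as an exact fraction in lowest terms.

first term: 10*e2 - 16/3*e4 + 5/4*e12 - 2/3*e14
second term: 10*e2 - 16/3*e4 - 5/4*e12 + 2/3*e14
Answer: 20


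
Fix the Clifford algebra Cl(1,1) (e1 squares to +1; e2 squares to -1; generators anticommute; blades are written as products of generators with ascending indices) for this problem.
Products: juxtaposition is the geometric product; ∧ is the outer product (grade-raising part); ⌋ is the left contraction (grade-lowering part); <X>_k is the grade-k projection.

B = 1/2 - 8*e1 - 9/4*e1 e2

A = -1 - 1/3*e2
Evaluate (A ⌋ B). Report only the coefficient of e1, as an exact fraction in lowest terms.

step 1: -1/2 + 35/4*e1 + 9/4*e1 e2
Answer: 35/4


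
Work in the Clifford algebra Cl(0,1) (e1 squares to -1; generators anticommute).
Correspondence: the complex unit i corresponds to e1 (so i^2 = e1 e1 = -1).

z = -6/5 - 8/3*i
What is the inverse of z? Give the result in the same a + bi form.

In blades: z = -6/5 - 8/3*e1.
With qbar = -6/5 + 8/3*e1 (scalar fixed, mapped units negated), z qbar = 1924/225 (the sum of squared coefficients), so z^-1 = qbar / (1924/225) = -135/962 + 150/481*e1; translating back:
Answer: -135/962 + 150/481*i


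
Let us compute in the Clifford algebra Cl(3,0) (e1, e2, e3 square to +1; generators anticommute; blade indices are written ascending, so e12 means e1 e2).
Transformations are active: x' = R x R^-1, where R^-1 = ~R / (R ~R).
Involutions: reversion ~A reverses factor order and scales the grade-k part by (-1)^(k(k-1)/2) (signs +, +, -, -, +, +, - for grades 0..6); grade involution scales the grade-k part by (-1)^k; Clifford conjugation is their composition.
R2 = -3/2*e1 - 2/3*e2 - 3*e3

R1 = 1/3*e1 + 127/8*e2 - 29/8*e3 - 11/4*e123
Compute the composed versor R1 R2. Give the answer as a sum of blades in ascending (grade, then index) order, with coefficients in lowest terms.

Distribute over the terms of R2 (each basis-blade product reordered to ascending indices, repeated generators contracted through their squares):
R1 (-3/2*e1) = -1/2 + 381/16*e12 - 87/16*e13 + 33/8*e23
R1 (-2/3*e2) = -127/12 - 2/9*e12 - 11/6*e13 - 29/12*e23
R1 (-3*e3) = 87/8 + 33/4*e12 - e13 - 381/8*e23
Summing the partial products and collecting blades:
Answer: -5/24 + 4585/144*e12 - 397/48*e13 - 551/12*e23


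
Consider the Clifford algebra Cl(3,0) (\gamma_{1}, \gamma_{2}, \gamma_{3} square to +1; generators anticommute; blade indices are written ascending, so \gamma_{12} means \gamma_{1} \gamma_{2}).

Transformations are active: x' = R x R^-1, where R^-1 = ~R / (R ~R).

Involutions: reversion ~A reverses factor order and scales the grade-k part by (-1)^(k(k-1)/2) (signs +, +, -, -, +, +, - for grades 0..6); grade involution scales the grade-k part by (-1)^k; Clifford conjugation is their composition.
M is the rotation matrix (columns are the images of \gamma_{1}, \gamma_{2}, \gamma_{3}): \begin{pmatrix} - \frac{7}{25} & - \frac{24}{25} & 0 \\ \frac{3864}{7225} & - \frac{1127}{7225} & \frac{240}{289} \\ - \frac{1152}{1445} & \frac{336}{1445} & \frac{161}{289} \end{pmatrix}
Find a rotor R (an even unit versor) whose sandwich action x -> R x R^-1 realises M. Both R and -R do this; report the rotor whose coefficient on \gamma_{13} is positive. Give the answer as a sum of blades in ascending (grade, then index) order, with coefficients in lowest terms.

Method: write R = a + b12*\gamma_{12} + b13*\gamma_{13} + b23*\gamma_{23} with a^2 + b12^2 + b13^2 + b23^2 = 1 (so R^-1 = ~R). Expanding the columns R e_j ~R gives tr M = 4a^2 - 1 and, from the antisymmetric part, M21 - M12 = -4a*b12, M13 - M31 = 4a*b13, M32 - M23 = -4a*b23.
Here tr M = \frac{35}{289}, so a^2 = (1 + tr M)/4 = \frac{81}{289} and a = ±\frac{9}{17}. Taking a = \frac{9}{17}: M21 - M12 = \frac{432}{289}, M13 - M31 = \frac{1152}{1445}, M32 - M23 = -\frac{864}{1445}, giving b12 = -\frac{12}{17}, b13 = \frac{32}{85}, b23 = \frac{24}{85}, i.e. R = \frac{9}{17} - \frac{12}{17} \gamma_{12} + \frac{32}{85} \gamma_{13} + \frac{24}{85} \gamma_{23}.
Its \gamma_{13} coefficient is already positive.
Answer: \frac{9}{17} - \frac{12}{17} \gamma_{12} + \frac{32}{85} \gamma_{13} + \frac{24}{85} \gamma_{23}. Note: both R and -R realise this M (trace \frac{35}{289}); the covering map identifies them, and the \gamma_{13}-coefficient sign is the tie-breaker.


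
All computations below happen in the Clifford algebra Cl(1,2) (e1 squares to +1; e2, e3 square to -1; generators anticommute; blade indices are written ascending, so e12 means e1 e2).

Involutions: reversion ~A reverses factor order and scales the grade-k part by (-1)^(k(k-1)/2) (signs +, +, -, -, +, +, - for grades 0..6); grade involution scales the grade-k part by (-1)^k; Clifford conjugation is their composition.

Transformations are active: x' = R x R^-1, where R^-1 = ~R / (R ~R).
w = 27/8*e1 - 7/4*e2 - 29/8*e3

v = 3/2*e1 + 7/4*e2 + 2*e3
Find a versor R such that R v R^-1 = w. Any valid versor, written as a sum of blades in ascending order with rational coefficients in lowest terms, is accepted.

Construction: equal norms (both -77/16) license R = v + w = 39/8*e1 - 13/8*e3 — nothing changes along that direction, while (v - w)/2 changes sign, so v maps onto w.
Answer: 39/8*e1 - 13/8*e3


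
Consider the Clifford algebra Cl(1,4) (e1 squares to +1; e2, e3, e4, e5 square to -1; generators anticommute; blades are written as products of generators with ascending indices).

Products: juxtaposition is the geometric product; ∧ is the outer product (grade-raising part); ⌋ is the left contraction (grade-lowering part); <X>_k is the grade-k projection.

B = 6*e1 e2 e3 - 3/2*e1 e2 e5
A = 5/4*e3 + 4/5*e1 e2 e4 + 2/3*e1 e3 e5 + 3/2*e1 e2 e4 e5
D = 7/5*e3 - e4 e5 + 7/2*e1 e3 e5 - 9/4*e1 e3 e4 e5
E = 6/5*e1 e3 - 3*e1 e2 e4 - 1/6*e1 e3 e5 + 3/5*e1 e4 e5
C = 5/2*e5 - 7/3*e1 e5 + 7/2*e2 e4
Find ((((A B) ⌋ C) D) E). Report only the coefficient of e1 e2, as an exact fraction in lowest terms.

step 1: 9/4*e4 - 15/2*e1 e2 + e2 e3 + 4*e2 e5 - 24/5*e3 e4 - 6/5*e4 e5 + 9*e3 e4 e5 - 15/8*e1 e2 e3 e5
step 2: 63/8*e2
step 3: 441/40*e2 e3 - 63/8*e2 e4 e5 - 441/16*e1 e2 e3 e5 + 567/32*e1 e2 e3 e4 e5
step 4: 147/32*e2 - 3591/200*e1 e2 + 189/8*e1 e5 - 1701/160*e2 e3 - 189/64*e2 e4 + 1323/40*e2 e5 - 1701/32*e3 e5 + 147/80*e1 e2 e5 - 1323/40*e1 e3 e4 + 1323/80*e2 e3 e4 - 1701/80*e2 e4 e5 - 1323/16*e3 e4 e5 + 21/16*e1 e2 e3 e4 + 3213/200*e1 e2 e3 e4 e5
Answer: -3591/200


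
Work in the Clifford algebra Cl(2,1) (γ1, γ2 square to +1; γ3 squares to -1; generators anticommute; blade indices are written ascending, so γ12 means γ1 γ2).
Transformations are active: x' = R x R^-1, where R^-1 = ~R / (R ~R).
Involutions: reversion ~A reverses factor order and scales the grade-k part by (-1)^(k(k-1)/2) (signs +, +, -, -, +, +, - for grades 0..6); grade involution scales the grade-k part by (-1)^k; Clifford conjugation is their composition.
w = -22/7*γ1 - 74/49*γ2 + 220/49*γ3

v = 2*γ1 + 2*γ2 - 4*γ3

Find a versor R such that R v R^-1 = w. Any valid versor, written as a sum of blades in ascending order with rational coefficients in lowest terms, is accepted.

Construction: equal norms (both -8) license R = v + w = -8/7*γ1 + 24/49*γ2 + 24/49*γ3 — nothing changes along that direction, while (v - w)/2 changes sign, so v maps onto w.
Answer: -8/7*γ1 + 24/49*γ2 + 24/49*γ3


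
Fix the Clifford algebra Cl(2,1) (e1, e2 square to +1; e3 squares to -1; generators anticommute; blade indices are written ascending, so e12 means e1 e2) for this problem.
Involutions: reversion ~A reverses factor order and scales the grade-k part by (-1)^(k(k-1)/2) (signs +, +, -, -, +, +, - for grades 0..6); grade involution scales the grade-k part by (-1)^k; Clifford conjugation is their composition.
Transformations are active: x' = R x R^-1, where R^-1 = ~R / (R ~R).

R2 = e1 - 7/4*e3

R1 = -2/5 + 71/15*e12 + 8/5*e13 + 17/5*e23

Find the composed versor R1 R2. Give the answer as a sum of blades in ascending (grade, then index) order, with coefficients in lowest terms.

Distribute over the terms of R2 (each basis-blade product reordered to ascending indices, repeated generators contracted through their squares):
R1 (e1) = -2/5*e1 - 71/15*e2 - 8/5*e3 + 17/5*e123
R1 (-7/4*e3) = 14/5*e1 + 119/20*e2 + 7/10*e3 - 497/60*e123
Summing the partial products and collecting blades:
Answer: 12/5*e1 + 73/60*e2 - 9/10*e3 - 293/60*e123


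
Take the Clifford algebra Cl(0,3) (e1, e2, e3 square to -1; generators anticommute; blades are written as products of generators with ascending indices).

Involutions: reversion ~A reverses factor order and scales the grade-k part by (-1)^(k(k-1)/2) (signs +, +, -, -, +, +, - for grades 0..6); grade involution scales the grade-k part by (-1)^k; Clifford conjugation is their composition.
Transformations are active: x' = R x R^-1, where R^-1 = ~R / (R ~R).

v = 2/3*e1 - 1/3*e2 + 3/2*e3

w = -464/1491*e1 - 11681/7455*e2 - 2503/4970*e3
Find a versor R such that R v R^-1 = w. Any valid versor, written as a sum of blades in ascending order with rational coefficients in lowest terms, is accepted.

Construction: equal norms (both -101/36) license R = v + w = 530/1491*e1 - 4722/2485*e2 + 2476/2485*e3 — nothing changes along that direction, while (v - w)/2 changes sign, so v maps onto w.
Answer: 530/1491*e1 - 4722/2485*e2 + 2476/2485*e3


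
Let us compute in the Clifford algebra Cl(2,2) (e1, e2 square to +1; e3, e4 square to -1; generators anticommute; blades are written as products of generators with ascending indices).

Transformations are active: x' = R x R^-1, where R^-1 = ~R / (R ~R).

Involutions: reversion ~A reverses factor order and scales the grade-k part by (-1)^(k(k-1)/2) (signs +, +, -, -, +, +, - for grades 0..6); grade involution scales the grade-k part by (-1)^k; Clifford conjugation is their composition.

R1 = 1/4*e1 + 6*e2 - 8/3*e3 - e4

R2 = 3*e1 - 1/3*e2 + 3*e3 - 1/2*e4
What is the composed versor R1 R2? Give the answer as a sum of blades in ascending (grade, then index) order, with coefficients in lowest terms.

Distribute over the terms of R1 (each basis-blade product reordered to ascending indices, repeated generators contracted through their squares):
(1/4*e1) R2 = 3/4 - 1/12*e1 e2 + 3/4*e1 e3 - 1/8*e1 e4
(6*e2) R2 = -2 - 18*e1 e2 + 18*e2 e3 - 3*e2 e4
(-8/3*e3) R2 = 8 + 8*e1 e3 - 8/9*e2 e3 + 4/3*e3 e4
(-e4) R2 = -1/2 + 3*e1 e4 - 1/3*e2 e4 + 3*e3 e4
Summing the partial products and collecting blades:
Answer: 25/4 - 217/12*e1 e2 + 35/4*e1 e3 + 23/8*e1 e4 + 154/9*e2 e3 - 10/3*e2 e4 + 13/3*e3 e4


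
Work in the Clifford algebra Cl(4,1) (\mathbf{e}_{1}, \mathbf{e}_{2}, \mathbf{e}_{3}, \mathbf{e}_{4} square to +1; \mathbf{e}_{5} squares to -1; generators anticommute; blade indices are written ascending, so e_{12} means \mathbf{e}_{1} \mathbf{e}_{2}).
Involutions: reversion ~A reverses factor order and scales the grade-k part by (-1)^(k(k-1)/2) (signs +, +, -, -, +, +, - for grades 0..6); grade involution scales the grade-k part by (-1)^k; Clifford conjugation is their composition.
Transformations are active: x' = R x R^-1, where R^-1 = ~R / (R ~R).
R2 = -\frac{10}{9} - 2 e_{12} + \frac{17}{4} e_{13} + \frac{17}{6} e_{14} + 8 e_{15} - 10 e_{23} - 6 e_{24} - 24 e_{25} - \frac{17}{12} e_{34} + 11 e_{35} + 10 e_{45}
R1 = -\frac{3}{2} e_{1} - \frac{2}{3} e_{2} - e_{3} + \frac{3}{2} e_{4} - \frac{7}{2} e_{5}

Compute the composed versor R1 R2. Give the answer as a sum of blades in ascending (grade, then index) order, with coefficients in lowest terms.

Distribute over the terms of R1 (each basis-blade product reordered to ascending indices, repeated generators contracted through their squares):
(-\frac{3}{2} e_{1}) R2 = \frac{5}{3} e_{1} + 3 e_{2} - \frac{51}{8} e_{3} - \frac{17}{4} e_{4} - 12 e_{5} + 15 e_{123} + 9 e_{124} + 36 e_{125} + \frac{17}{8} e_{134} - \frac{33}{2} e_{135} - 15 e_{145}
(-\frac{2}{3} e_{2}) R2 = -\frac{4}{3} e_{1} + \frac{20}{27} e_{2} + \frac{20}{3} e_{3} + 4 e_{4} + 16 e_{5} + \frac{17}{6} e_{123} + \frac{17}{9} e_{124} + \frac{16}{3} e_{125} + \frac{17}{18} e_{234} - \frac{22}{3} e_{235} - \frac{20}{3} e_{245}
(-e_{3}) R2 = \frac{17}{4} e_{1} - 10 e_{2} + \frac{10}{9} e_{3} + \frac{17}{12} e_{4} - 11 e_{5} + 2 e_{123} + \frac{17}{6} e_{134} + 8 e_{135} - 6 e_{234} - 24 e_{235} - 10 e_{345}
(\frac{3}{2} e_{4}) R2 = -\frac{17}{4} e_{1} + 9 e_{2} + \frac{17}{8} e_{3} - \frac{5}{3} e_{4} + 15 e_{5} - 3 e_{124} + \frac{51}{8} e_{134} - 12 e_{145} - 15 e_{234} + 36 e_{245} - \frac{33}{2} e_{345}
(-\frac{7}{2} e_{5}) R2 = -28 e_{1} + 84 e_{2} - \frac{77}{2} e_{3} - 35 e_{4} + \frac{35}{9} e_{5} + 7 e_{125} - \frac{119}{8} e_{135} - \frac{119}{12} e_{145} + 35 e_{235} + 21 e_{245} + \frac{119}{24} e_{345}
Summing the partial products and collecting blades:
Answer: -\frac{83}{3} e_{1} + \frac{2342}{27} e_{2} - \frac{1259}{36} e_{3} - \frac{71}{2} e_{4} + \frac{107}{9} e_{5} + \frac{119}{6} e_{123} + \frac{71}{9} e_{124} + \frac{145}{3} e_{125} + \frac{34}{3} e_{134} - \frac{187}{8} e_{135} - \frac{443}{12} e_{145} - \frac{361}{18} e_{234} + \frac{11}{3} e_{235} + \frac{151}{3} e_{245} - \frac{517}{24} e_{345}


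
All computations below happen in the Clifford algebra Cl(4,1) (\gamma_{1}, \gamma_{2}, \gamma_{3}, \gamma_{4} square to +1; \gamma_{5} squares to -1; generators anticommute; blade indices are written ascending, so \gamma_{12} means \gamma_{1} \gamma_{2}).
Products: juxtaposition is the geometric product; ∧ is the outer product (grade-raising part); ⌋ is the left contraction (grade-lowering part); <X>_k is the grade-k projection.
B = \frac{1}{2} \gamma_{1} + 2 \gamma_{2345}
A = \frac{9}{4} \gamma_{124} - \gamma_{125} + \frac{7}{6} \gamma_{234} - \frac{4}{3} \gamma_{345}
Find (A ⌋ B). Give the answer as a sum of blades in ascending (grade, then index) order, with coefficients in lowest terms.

step 1: \frac{8}{3} \gamma_{2} - \frac{7}{3} \gamma_{5}
Answer: \frac{8}{3} \gamma_{2} - \frac{7}{3} \gamma_{5}


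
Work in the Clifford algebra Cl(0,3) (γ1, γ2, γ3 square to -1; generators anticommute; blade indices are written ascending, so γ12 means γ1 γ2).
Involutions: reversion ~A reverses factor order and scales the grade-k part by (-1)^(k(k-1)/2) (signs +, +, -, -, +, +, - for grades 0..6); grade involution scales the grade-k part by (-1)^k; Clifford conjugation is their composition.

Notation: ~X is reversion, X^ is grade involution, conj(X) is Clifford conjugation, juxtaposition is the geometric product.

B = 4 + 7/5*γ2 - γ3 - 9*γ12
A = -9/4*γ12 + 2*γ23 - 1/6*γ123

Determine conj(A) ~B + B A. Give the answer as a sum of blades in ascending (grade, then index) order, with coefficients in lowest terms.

first term: -81/4 - 63/20*γ1 - 2*γ2 - 13/10*γ3 + 53/6*γ12 - 547/30*γ13 - 8*γ23 - 35/12*γ123
second term: -81/4 - 63/20*γ1 - 2*γ2 - 43/10*γ3 - 55/6*γ12 + 533/30*γ13 + 8*γ23 + 19/12*γ123
Answer: -81/2 - 63/10*γ1 - 4*γ2 - 28/5*γ3 - 1/3*γ12 - 7/15*γ13 - 4/3*γ123


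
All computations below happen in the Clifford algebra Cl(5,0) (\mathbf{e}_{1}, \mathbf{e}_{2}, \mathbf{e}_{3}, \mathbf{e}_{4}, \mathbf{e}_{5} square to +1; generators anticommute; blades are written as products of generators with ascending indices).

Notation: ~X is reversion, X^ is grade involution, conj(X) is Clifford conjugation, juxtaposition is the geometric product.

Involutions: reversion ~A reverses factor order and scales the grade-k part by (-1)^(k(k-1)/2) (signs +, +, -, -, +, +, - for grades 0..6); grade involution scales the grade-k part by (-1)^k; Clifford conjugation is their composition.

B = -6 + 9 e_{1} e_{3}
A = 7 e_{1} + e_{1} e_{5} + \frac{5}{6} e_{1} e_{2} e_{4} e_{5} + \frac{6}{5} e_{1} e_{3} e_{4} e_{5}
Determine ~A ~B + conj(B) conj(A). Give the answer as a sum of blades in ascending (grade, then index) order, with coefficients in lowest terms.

first term: -42 e_{1} - 63 e_{3} + 6 e_{1} e_{5} + 9 e_{3} e_{5} + \frac{54}{5} e_{4} e_{5} - 5 e_{1} e_{2} e_{4} e_{5} - \frac{36}{5} e_{1} e_{3} e_{4} e_{5} + \frac{15}{2} e_{2} e_{3} e_{4} e_{5}
second term: 42 e_{1} - 63 e_{3} + 6 e_{1} e_{5} - 9 e_{3} e_{5} + \frac{54}{5} e_{4} e_{5} - 5 e_{1} e_{2} e_{4} e_{5} - \frac{36}{5} e_{1} e_{3} e_{4} e_{5} - \frac{15}{2} e_{2} e_{3} e_{4} e_{5}
Answer: -126 e_{3} + 12 e_{1} e_{5} + \frac{108}{5} e_{4} e_{5} - 10 e_{1} e_{2} e_{4} e_{5} - \frac{72}{5} e_{1} e_{3} e_{4} e_{5}


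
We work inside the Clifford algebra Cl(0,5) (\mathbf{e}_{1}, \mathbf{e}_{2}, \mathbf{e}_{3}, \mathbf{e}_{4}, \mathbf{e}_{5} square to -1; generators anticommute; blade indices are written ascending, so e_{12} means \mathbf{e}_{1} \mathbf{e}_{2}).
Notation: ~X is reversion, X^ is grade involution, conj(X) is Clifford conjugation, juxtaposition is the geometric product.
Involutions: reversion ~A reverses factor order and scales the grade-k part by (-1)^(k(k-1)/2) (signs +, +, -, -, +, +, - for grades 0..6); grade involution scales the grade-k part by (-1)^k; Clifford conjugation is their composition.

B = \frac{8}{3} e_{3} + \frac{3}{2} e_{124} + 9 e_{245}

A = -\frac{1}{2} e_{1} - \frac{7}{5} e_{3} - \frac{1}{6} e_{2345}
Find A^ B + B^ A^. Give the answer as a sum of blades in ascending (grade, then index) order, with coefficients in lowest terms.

first term: -\frac{56}{15} + \frac{3}{2} e_{3} + \frac{4}{3} e_{13} - \frac{3}{4} e_{24} - \frac{1}{4} e_{135} + \frac{4}{9} e_{245} + \frac{21}{10} e_{1234} + \frac{9}{2} e_{1245} - \frac{63}{5} e_{2345}
second term: \frac{56}{15} + \frac{3}{2} e_{3} + \frac{4}{3} e_{13} + \frac{3}{4} e_{24} + \frac{1}{4} e_{135} + \frac{4}{9} e_{245} + \frac{21}{10} e_{1234} + \frac{9}{2} e_{1245} - \frac{63}{5} e_{2345}
Answer: 3 e_{3} + \frac{8}{3} e_{13} + \frac{8}{9} e_{245} + \frac{21}{5} e_{1234} + 9 e_{1245} - \frac{126}{5} e_{2345}


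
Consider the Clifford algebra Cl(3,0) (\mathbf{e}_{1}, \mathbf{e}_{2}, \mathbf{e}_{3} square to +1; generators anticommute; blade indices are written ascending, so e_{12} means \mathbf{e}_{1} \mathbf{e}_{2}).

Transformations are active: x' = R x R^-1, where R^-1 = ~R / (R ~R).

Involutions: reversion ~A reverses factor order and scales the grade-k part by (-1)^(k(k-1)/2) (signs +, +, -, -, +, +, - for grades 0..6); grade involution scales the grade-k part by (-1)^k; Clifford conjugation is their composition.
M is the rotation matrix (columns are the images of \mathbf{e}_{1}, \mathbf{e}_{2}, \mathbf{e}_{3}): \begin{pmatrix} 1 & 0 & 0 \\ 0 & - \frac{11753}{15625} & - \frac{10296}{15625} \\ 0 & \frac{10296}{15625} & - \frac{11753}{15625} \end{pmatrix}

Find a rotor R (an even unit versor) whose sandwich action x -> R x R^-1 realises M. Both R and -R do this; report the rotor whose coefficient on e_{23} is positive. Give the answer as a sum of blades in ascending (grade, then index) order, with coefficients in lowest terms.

Method: write R = a + b12*e_{12} + b13*e_{13} + b23*e_{23} with a^2 + b12^2 + b13^2 + b23^2 = 1 (so R^-1 = ~R). Expanding the columns R e_j ~R gives tr M = 4a^2 - 1 and, from the antisymmetric part, M21 - M12 = -4a*b12, M13 - M31 = 4a*b13, M32 - M23 = -4a*b23.
Here tr M = -\frac{7881}{15625}, so a^2 = (1 + tr M)/4 = \frac{1936}{15625} and a = ±\frac{44}{125}. Taking a = \frac{44}{125}: M21 - M12 = 0, M13 - M31 = 0, M32 - M23 = \frac{20592}{15625}, giving b12 = 0, b13 = 0, b23 = -\frac{117}{125}, i.e. R = \frac{44}{125} - \frac{117}{125} e_{23}.
Its e_{23} coefficient is negative, so report the other preimage -R.
Answer: -\frac{44}{125} + \frac{117}{125} e_{23}. Key observation: the double cover Spin(3) -> SO(3) sends R and -R to the same matrix (trace -\frac{7881}{15625} here), so the stated sign of the e_{23} coefficient is what selects one sheet.


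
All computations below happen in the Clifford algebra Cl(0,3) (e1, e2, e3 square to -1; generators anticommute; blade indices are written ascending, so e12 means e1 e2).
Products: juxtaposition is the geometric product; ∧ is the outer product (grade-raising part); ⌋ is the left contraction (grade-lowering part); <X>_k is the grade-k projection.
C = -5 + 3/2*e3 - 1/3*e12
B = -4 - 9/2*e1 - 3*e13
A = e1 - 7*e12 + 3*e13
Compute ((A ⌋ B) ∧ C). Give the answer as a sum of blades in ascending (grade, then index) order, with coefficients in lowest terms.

step 1: 27/2 + 3*e3
step 2: -135/2 + 21/4*e3 - 9/2*e12 - e123
Answer: -135/2 + 21/4*e3 - 9/2*e12 - e123


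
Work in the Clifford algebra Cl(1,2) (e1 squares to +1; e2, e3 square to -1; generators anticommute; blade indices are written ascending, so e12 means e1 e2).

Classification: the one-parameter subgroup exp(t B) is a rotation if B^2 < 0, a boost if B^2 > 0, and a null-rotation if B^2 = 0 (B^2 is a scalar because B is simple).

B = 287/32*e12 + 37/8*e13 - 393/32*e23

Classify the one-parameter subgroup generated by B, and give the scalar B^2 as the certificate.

B^2 term by term: the squares give (287/32)^2*(e12)^2 + (37/8)^2*(e13)^2 + (-393/32)^2*(e23)^2 = 82369/1024*(+1) + 1369/64*(+1) + 154449/1024*(-1) = -49 (each basis 2-blade squares to minus the product of its generators' squares); cross terms between blades sharing an index anticommute and cancel. So B^2 = -49.
Answer: rotation, certificate B^2 = -49. The invariant at work: B^2 = -49 is unchanged by conjugation, hence its sign classifies the subgroup whatever basis B is written in.


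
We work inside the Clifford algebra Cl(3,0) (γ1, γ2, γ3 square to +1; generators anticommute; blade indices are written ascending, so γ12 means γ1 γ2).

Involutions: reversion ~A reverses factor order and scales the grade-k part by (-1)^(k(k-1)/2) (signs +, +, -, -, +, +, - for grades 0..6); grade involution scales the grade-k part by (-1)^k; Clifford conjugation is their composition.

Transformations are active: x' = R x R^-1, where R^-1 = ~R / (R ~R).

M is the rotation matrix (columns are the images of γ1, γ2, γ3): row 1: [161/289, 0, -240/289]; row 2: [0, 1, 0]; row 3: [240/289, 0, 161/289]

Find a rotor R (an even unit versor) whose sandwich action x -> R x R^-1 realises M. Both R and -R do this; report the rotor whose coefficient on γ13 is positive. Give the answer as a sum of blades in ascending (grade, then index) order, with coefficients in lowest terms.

Method: write R = a + b12*γ12 + b13*γ13 + b23*γ23 with a^2 + b12^2 + b13^2 + b23^2 = 1 (so R^-1 = ~R). Expanding the columns R e_j ~R gives tr M = 4a^2 - 1 and, from the antisymmetric part, M21 - M12 = -4a*b12, M13 - M31 = 4a*b13, M32 - M23 = -4a*b23.
Here tr M = 611/289, so a^2 = (1 + tr M)/4 = 225/289 and a = ±15/17. Taking a = 15/17: M21 - M12 = 0, M13 - M31 = -480/289, M32 - M23 = 0, giving b12 = 0, b13 = -8/17, b23 = 0, i.e. R = 15/17 - 8/17*γ13.
Its γ13 coefficient is negative, so report the other preimage -R.
Answer: -15/17 + 8/17*γ13. Note: both R and -R realise this M (trace 611/289); the covering map identifies them, and the γ13-coefficient sign is the tie-breaker.


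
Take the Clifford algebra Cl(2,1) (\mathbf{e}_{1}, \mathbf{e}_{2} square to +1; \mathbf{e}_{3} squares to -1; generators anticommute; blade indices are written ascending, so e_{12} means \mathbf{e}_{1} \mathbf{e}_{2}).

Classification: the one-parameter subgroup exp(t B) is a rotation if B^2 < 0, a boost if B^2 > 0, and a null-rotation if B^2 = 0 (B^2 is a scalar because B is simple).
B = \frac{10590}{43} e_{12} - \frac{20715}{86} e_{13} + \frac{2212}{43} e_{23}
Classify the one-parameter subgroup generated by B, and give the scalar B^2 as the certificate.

B^2 term by term: the squares give (\frac{10590}{43})^2*(e_{12})^2 + (-\frac{20715}{86})^2*(e_{13})^2 + (\frac{2212}{43})^2*(e_{23})^2 = \frac{112148100}{1849}*(-1) + \frac{429111225}{7396}*(+1) + \frac{4892944}{1849}*(+1) = \frac{49}{4} (each basis 2-blade squares to minus the product of its generators' squares); cross terms between blades sharing an index anticommute and cancel. So B^2 = \frac{49}{4}.
Answer: boost, certificate B^2 = \frac{49}{4}. Why this suffices: the scalar \frac{49}{4} survives any versor conjugation, so its sign alone determines the class however B is presented.


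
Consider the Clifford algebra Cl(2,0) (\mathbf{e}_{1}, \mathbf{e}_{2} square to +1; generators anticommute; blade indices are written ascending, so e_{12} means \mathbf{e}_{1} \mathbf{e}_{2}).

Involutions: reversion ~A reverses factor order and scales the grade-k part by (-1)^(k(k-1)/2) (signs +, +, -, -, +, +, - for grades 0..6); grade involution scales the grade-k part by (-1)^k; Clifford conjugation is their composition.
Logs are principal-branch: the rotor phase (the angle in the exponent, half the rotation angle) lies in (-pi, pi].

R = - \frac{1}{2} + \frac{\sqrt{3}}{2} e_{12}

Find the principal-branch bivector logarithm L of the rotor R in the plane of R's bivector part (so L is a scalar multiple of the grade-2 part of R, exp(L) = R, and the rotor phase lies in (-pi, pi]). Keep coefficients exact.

The scalar part of R is - \frac{1}{2}, so the principal-branch rotor phase is pinned; divide the bivector part by its sine to get the unit plane — L is the phase times that plane.
Concretely: cos(phase) = - \frac{1}{2} gives phase = ±\frac{2 \pi}{3}, and since phase/sin(phase) is even the sign is immaterial: L = (phase/sin(phase)) * <R>_2 = (\frac{4 \sqrt{3} \pi}{9}) * <R>_2.
Answer: \frac{2 \pi}{3} e_{12}


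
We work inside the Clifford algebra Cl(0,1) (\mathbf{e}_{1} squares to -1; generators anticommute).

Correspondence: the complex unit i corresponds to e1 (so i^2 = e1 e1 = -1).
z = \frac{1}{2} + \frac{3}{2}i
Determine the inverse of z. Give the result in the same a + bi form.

In blades: z = \frac{1}{2} + \frac{3}{2} e_{1}.
With qbar = \frac{1}{2} - \frac{3}{2} e_{1} (scalar fixed, mapped units negated), z qbar = \frac{5}{2} (the sum of squared coefficients), so z^-1 = qbar / (\frac{5}{2}) = \frac{1}{5} - \frac{3}{5} e_{1}; translating back:
Answer: \frac{1}{5} - \frac{3}{5}i


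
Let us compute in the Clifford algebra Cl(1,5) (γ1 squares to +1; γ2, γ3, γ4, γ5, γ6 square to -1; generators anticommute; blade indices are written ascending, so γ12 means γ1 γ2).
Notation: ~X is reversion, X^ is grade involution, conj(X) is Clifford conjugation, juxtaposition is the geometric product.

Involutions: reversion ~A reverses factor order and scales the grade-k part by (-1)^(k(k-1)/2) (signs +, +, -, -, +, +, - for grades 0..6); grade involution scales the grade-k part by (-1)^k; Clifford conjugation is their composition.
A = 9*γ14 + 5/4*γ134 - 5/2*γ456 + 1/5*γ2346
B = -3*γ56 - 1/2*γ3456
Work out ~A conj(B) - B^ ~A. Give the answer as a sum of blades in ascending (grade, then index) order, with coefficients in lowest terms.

first term: 5/4*γ3 - 15/2*γ4 + 1/10*γ25 - 5/8*γ156 + 9/2*γ1356 - 27*γ1456 + 3/5*γ2345 - 15/4*γ13456
second term: -5/4*γ3 + 15/2*γ4 - 1/10*γ25 - 5/8*γ156 - 9/2*γ1356 + 27*γ1456 + 3/5*γ2345 + 15/4*γ13456
Answer: 5/2*γ3 - 15*γ4 + 1/5*γ25 + 9*γ1356 - 54*γ1456 - 15/2*γ13456


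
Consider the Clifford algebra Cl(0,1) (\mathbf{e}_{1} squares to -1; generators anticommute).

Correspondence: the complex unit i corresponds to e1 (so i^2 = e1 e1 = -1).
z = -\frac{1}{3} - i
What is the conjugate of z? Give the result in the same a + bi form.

In blades: z = -\frac{1}{3} - e_{1}.
Conjugation here is Clifford conjugation: the scalar is fixed and the grade-1 and grade-2 blades all flip sign, giving -\frac{1}{3} + e_{1}; translating back:
Answer: -\frac{1}{3} + i


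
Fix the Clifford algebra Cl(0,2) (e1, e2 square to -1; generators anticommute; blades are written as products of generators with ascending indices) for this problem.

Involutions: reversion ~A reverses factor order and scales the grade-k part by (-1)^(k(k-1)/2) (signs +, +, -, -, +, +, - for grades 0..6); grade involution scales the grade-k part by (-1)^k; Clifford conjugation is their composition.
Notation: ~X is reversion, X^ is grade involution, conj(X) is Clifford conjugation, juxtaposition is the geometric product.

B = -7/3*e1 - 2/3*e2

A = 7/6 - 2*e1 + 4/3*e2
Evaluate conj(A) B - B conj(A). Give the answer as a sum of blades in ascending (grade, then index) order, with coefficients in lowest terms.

first term: 34/9 - 49/18*e1 - 7/9*e2 - 40/9*e1 e2
second term: 34/9 - 49/18*e1 - 7/9*e2 + 40/9*e1 e2
Answer: -80/9*e1 e2


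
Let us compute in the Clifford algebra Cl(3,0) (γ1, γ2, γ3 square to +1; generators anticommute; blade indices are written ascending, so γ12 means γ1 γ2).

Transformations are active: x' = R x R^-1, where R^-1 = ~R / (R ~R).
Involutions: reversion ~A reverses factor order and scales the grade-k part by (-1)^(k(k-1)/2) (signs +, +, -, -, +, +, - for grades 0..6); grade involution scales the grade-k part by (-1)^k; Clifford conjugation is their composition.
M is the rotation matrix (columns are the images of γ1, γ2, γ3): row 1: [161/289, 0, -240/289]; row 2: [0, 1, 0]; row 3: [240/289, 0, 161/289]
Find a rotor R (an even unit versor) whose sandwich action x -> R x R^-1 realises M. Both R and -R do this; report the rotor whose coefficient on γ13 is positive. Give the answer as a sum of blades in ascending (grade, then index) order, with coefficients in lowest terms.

Method: write R = a + b12*γ12 + b13*γ13 + b23*γ23 with a^2 + b12^2 + b13^2 + b23^2 = 1 (so R^-1 = ~R). Expanding the columns R e_j ~R gives tr M = 4a^2 - 1 and, from the antisymmetric part, M21 - M12 = -4a*b12, M13 - M31 = 4a*b13, M32 - M23 = -4a*b23.
Here tr M = 611/289, so a^2 = (1 + tr M)/4 = 225/289 and a = ±15/17. Taking a = 15/17: M21 - M12 = 0, M13 - M31 = -480/289, M32 - M23 = 0, giving b12 = 0, b13 = -8/17, b23 = 0, i.e. R = 15/17 - 8/17*γ13.
Its γ13 coefficient is negative, so report the other preimage -R.
Answer: -15/17 + 8/17*γ13. Recall the cover is two-to-one: with M of trace 611/289, both preimages act alike, and the stated γ13 sign chooses the sheet.


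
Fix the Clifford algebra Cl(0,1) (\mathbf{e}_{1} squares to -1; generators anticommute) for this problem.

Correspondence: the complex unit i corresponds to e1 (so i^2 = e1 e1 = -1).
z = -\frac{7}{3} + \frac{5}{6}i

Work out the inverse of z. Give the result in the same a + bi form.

In blades: z = -\frac{7}{3} + \frac{5}{6} e_{1}.
With qbar = -\frac{7}{3} - \frac{5}{6} e_{1} (scalar fixed, mapped units negated), z qbar = \frac{221}{36} (the sum of squared coefficients), so z^-1 = qbar / (\frac{221}{36}) = -\frac{84}{221} - \frac{30}{221} e_{1}; translating back:
Answer: -\frac{84}{221} - \frac{30}{221}i


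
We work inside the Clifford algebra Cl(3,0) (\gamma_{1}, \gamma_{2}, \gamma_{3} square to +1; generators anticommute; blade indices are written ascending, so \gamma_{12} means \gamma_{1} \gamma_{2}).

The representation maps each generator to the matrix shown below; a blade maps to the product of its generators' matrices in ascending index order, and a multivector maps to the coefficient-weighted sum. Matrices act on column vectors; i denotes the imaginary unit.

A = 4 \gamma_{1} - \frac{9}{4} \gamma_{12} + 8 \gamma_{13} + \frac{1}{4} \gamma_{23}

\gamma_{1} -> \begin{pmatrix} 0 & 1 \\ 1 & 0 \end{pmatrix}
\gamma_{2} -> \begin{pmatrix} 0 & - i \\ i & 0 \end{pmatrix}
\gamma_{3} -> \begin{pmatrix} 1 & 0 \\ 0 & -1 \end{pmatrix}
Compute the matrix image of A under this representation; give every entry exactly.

Bivector images (products of the table entries): rho(\gamma_{12}) = rho(\gamma_{1})rho(\gamma_{2}) = \begin{pmatrix} i & 0 \\ 0 & - i \end{pmatrix}; rho(\gamma_{13}) = rho(\gamma_{1})rho(\gamma_{3}) = \begin{pmatrix} 0 & -1 \\ 1 & 0 \end{pmatrix}; rho(\gamma_{23}) = rho(\gamma_{2})rho(\gamma_{3}) = \begin{pmatrix} 0 & i \\ i & 0 \end{pmatrix}.
M = (4)*rho(\gamma_{1}) + (-\frac{9}{4})*rho(\gamma_{12}) + (8)*rho(\gamma_{13}) + (\frac{1}{4})*rho(\gamma_{23}), summed entrywise:
Answer: \begin{pmatrix} - \frac{9 i}{4} & -4 + \frac{i}{4} \\ 12 + \frac{i}{4} & \frac{9 i}{4} \end{pmatrix}


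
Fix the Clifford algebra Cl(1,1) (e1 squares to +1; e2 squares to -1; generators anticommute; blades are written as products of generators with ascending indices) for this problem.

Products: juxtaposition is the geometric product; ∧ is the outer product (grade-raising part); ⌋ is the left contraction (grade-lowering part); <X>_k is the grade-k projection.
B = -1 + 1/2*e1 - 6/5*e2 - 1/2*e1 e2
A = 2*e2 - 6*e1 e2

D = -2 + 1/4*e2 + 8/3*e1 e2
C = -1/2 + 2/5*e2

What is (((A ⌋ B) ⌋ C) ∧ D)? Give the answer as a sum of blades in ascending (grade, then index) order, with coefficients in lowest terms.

step 1: 27/5 - e1
step 2: -27/10 + 54/25*e2
step 3: 27/5 - 999/200*e2 - 36/5*e1 e2
Answer: 27/5 - 999/200*e2 - 36/5*e1 e2


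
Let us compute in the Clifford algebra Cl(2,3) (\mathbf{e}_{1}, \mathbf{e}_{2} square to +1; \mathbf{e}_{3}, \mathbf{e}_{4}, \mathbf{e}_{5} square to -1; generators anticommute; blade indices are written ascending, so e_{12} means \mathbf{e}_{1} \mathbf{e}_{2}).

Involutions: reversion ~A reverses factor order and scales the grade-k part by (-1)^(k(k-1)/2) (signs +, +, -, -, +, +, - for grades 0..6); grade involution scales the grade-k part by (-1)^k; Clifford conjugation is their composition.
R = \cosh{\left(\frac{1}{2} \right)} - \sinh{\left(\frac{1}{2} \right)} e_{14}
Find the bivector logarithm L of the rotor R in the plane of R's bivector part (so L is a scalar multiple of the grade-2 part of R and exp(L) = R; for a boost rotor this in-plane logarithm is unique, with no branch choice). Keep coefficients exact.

The scalar part of R is \cosh{\left(\frac{1}{2} \right)}, which fixes the rapidity magnitude through cosh (cosh is even, so it cannot fix the sign — the bivector part carries that); dividing the bivector part by sinh of the rapidity gives the plane, and L = rapidity * plane, where the joint sign ambiguity of (rapidity, plane) cancels in the product.
Concretely: cosh(rapidity) = \cosh{\left(\frac{1}{2} \right)} gives rapidity = ±\frac{1}{2}, and since rapidity/sinh(rapidity) is even the sign is immaterial: L = (rapidity/sinh(rapidity)) * <R>_2 = (\frac{1}{2 \sinh{\left(\frac{1}{2} \right)}}) * <R>_2.
Answer: - \frac{1}{2} e_{14}


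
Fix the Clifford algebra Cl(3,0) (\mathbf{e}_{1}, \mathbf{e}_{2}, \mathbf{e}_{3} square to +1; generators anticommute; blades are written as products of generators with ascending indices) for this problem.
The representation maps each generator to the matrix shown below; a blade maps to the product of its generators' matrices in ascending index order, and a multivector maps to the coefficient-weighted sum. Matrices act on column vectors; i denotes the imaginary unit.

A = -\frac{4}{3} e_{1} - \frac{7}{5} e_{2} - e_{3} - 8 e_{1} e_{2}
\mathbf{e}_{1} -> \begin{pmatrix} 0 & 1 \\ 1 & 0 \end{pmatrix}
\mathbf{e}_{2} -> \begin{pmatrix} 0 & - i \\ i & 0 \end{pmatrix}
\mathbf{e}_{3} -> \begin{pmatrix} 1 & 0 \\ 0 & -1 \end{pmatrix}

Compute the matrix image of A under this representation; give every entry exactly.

Bivector images (products of the table entries): rho(e_{1} e_{2}) = rho(\mathbf{e}_{1})rho(\mathbf{e}_{2}) = \begin{pmatrix} i & 0 \\ 0 & - i \end{pmatrix}.
M = (-\frac{4}{3})*rho(e_{1}) + (-\frac{7}{5})*rho(e_{2}) + (-1)*rho(e_{3}) + (-8)*rho(e_{1} e_{2}), summed entrywise:
Answer: \begin{pmatrix} -1 - 8 i & - \frac{4}{3} + \frac{7 i}{5} \\ - \frac{4}{3} - \frac{7 i}{5} & 1 + 8 i \end{pmatrix}


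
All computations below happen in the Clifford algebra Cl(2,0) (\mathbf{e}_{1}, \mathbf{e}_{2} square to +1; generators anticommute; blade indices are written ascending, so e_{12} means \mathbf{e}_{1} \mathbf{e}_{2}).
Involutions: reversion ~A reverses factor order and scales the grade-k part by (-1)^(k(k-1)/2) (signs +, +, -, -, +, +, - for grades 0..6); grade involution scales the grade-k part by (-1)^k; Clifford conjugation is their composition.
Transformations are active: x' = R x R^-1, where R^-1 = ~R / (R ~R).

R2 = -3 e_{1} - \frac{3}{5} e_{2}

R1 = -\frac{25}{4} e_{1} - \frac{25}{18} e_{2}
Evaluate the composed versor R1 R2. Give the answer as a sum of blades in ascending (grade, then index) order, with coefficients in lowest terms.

Distribute over the terms of R1 (each basis-blade product reordered to ascending indices, repeated generators contracted through their squares):
(-\frac{25}{4} e_{1}) R2 = \frac{75}{4} + \frac{15}{4} e_{12}
(-\frac{25}{18} e_{2}) R2 = \frac{5}{6} - \frac{25}{6} e_{12}
Summing the partial products and collecting blades:
Answer: \frac{235}{12} - \frac{5}{12} e_{12}


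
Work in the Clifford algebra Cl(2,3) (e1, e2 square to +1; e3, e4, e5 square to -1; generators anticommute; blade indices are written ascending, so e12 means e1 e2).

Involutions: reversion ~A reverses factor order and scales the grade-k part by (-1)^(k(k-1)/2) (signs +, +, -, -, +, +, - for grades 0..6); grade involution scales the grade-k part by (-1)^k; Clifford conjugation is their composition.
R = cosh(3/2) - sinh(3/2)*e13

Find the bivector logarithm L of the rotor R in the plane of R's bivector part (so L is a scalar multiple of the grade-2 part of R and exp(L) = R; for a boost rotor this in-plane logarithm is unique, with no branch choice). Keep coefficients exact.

The scalar part of R is cosh(3/2), which fixes the rapidity magnitude through cosh (cosh is even, so it cannot fix the sign — the bivector part carries that); dividing the bivector part by sinh of the rapidity gives the plane, and L = rapidity * plane, where the joint sign ambiguity of (rapidity, plane) cancels in the product.
Concretely: cosh(rapidity) = cosh(3/2) gives rapidity = ±3/2, and since rapidity/sinh(rapidity) is even the sign is immaterial: L = (rapidity/sinh(rapidity)) * <R>_2 = (3/(2*sinh(3/2))) * <R>_2.
Answer: -3/2*e13


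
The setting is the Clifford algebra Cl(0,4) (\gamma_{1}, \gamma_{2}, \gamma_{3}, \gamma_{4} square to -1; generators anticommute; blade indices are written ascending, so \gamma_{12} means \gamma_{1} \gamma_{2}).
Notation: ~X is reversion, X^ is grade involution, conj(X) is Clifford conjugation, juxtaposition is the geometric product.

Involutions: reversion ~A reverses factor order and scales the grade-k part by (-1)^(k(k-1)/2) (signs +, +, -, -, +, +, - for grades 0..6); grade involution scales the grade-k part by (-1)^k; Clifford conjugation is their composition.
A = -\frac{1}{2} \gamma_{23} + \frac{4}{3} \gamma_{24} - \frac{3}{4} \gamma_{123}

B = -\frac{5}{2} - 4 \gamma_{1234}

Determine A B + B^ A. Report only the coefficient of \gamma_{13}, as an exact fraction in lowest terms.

first term: 3 \gamma_{4} - \frac{16}{3} \gamma_{13} - 2 \gamma_{14} + \frac{5}{4} \gamma_{23} - \frac{10}{3} \gamma_{24} + \frac{15}{8} \gamma_{123}
second term: -3 \gamma_{4} - \frac{16}{3} \gamma_{13} - 2 \gamma_{14} + \frac{5}{4} \gamma_{23} - \frac{10}{3} \gamma_{24} + \frac{15}{8} \gamma_{123}
Answer: -\frac{32}{3}
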